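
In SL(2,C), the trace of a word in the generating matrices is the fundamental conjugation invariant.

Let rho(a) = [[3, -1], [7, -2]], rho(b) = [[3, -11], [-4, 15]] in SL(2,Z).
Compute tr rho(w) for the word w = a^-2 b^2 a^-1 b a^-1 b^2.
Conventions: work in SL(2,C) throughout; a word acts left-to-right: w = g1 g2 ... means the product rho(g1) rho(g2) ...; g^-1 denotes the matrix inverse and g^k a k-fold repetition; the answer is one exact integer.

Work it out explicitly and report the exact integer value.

rho(a^-1) = [[-2, 1], [-7, 3]]
... * rho(a^-1) = [[-2, 1], [-7, 3]]  ->  [[-3, 1], [-7, 2]]
... * rho(b) = [[3, -11], [-4, 15]]  ->  [[-13, 48], [-29, 107]]
... * rho(b) = [[3, -11], [-4, 15]]  ->  [[-231, 863], [-515, 1924]]
... * rho(a^-1) = [[-2, 1], [-7, 3]]  ->  [[-5579, 2358], [-12438, 5257]]
... * rho(b) = [[3, -11], [-4, 15]]  ->  [[-26169, 96739], [-58342, 215673]]
... * rho(a^-1) = [[-2, 1], [-7, 3]]  ->  [[-624835, 264048], [-1393027, 588677]]
... * rho(b) = [[3, -11], [-4, 15]]  ->  [[-2930697, 10833905], [-6533789, 24153452]]
... * rho(b) = [[3, -11], [-4, 15]]  ->  [[-52127711, 194746242], [-116215175, 434173459]]
tr = -52127711 + 434173459 = 382045748

382045748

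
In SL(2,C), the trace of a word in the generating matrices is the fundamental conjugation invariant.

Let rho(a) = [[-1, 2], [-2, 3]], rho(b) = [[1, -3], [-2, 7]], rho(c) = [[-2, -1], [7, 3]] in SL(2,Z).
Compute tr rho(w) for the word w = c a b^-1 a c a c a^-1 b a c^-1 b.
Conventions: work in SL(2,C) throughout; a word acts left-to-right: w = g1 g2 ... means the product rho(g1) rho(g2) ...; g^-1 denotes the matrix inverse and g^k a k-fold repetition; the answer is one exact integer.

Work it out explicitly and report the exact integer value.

19830112

rho(c) = [[-2, -1], [7, 3]]
... * rho(a) = [[-1, 2], [-2, 3]]  ->  [[4, -7], [-13, 23]]
... * rho(b^-1) = [[7, 3], [2, 1]]  ->  [[14, 5], [-45, -16]]
... * rho(a) = [[-1, 2], [-2, 3]]  ->  [[-24, 43], [77, -138]]
... * rho(c) = [[-2, -1], [7, 3]]  ->  [[349, 153], [-1120, -491]]
... * rho(a) = [[-1, 2], [-2, 3]]  ->  [[-655, 1157], [2102, -3713]]
... * rho(c) = [[-2, -1], [7, 3]]  ->  [[9409, 4126], [-30195, -13241]]
... * rho(a^-1) = [[3, -2], [2, -1]]  ->  [[36479, -22944], [-117067, 73631]]
... * rho(b) = [[1, -3], [-2, 7]]  ->  [[82367, -270045], [-264329, 866618]]
... * rho(a) = [[-1, 2], [-2, 3]]  ->  [[457723, -645401], [-1468907, 2071196]]
... * rho(c^-1) = [[3, 1], [-7, -2]]  ->  [[5890976, 1748525], [-18905093, -5611299]]
... * rho(b) = [[1, -3], [-2, 7]]  ->  [[2393926, -5433253], [-7682495, 17436186]]
tr = 2393926 + 17436186 = 19830112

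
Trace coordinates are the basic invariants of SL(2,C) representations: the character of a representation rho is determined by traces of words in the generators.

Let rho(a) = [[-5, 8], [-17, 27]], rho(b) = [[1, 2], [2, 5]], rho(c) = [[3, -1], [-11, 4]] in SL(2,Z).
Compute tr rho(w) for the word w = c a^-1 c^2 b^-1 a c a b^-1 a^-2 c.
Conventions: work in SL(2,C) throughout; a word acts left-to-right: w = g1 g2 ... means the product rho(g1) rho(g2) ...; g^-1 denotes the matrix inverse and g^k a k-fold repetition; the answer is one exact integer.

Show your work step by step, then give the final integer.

34138545890

rho(c) = [[3, -1], [-11, 4]]
... * rho(a^-1) = [[27, -8], [17, -5]]  ->  [[64, -19], [-229, 68]]
... * rho(c) = [[3, -1], [-11, 4]]  ->  [[401, -140], [-1435, 501]]
... * rho(c) = [[3, -1], [-11, 4]]  ->  [[2743, -961], [-9816, 3439]]
... * rho(b^-1) = [[5, -2], [-2, 1]]  ->  [[15637, -6447], [-55958, 23071]]
... * rho(a) = [[-5, 8], [-17, 27]]  ->  [[31414, -48973], [-112417, 175253]]
... * rho(c) = [[3, -1], [-11, 4]]  ->  [[632945, -227306], [-2265034, 813429]]
... * rho(a) = [[-5, 8], [-17, 27]]  ->  [[699477, -1073702], [-2503123, 3842311]]
... * rho(b^-1) = [[5, -2], [-2, 1]]  ->  [[5644789, -2472656], [-20200237, 8848557]]
... * rho(a^-1) = [[27, -8], [17, -5]]  ->  [[110374151, -32795032], [-394980930, 117359111]]
... * rho(a^-1) = [[27, -8], [17, -5]]  ->  [[2422586533, -719018048], [-8669380223, 2573051885]]
... * rho(c) = [[3, -1], [-11, 4]]  ->  [[15176958127, -5298658725], [-54311711404, 18961587763]]
tr = 15176958127 + 18961587763 = 34138545890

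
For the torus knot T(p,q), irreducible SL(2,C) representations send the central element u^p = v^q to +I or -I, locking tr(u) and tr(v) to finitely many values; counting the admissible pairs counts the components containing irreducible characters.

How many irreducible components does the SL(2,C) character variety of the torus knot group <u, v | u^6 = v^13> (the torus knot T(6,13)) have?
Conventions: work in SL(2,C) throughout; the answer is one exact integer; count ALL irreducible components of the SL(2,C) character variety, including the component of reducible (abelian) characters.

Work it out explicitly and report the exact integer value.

For T(6,13): irreducibility forces the central element u^6 = v^13 to one of +I, -I.
On an irreducible component, tr(u) is locked at 2*cos(pi*alpha/6) for some alpha in 1..5, and tr(v) at 2*cos(pi*beta/13) for some beta in 1..12.
Consistency of u^6 = (-1)^alpha I with v^13 = (-1)^beta I forces alpha = beta (mod 2).
Enumerate parity-matched pairs: 3*6 odd-odd plus 2*6 even-even gives 30.
That is 30 components of irreducible characters, and with the reducible (abelian) component the total is 31.

31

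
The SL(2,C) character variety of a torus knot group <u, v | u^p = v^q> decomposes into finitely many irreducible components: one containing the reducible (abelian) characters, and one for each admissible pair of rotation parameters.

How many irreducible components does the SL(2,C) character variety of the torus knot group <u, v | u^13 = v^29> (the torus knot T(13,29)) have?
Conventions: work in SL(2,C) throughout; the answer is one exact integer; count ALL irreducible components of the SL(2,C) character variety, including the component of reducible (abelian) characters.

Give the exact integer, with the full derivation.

169

For T(13,29): irreducibility forces the central element u^13 = v^29 to one of +I, -I.
On an irreducible component, tr(u) is locked at 2*cos(pi*alpha/13) for some alpha in 1..12, and tr(v) at 2*cos(pi*beta/29) for some beta in 1..28.
The two central values (-1)^alpha I and (-1)^beta I must be the same matrix, so alpha and beta share a parity.
Enumerate parity-matched pairs: 6*14 odd-odd plus 6*14 even-even gives 168.
Total: 168 irreducible-character components + 1 reducible (abelian) component = 169.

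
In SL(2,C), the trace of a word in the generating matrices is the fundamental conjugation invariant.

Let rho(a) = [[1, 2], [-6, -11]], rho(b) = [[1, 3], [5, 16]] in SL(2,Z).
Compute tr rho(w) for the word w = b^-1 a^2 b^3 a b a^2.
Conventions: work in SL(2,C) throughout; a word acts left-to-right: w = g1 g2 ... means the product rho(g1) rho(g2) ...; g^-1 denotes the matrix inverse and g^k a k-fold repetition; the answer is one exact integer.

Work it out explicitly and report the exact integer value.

14015999906

rho(b^-1) = [[16, -3], [-5, 1]]
... * rho(a) = [[1, 2], [-6, -11]]  ->  [[34, 65], [-11, -21]]
... * rho(a) = [[1, 2], [-6, -11]]  ->  [[-356, -647], [115, 209]]
... * rho(b) = [[1, 3], [5, 16]]  ->  [[-3591, -11420], [1160, 3689]]
... * rho(b) = [[1, 3], [5, 16]]  ->  [[-60691, -193493], [19605, 62504]]
... * rho(b) = [[1, 3], [5, 16]]  ->  [[-1028156, -3277961], [332125, 1058879]]
... * rho(a) = [[1, 2], [-6, -11]]  ->  [[18639610, 34001259], [-6021149, -10983419]]
... * rho(b) = [[1, 3], [5, 16]]  ->  [[188645905, 599938974], [-60938244, -193798151]]
... * rho(a) = [[1, 2], [-6, -11]]  ->  [[-3410987939, -6222036904], [1101850662, 2009903173]]
... * rho(a) = [[1, 2], [-6, -11]]  ->  [[33921233485, 61620430066], [-10957568376, -19905233579]]
tr = 33921233485 + -19905233579 = 14015999906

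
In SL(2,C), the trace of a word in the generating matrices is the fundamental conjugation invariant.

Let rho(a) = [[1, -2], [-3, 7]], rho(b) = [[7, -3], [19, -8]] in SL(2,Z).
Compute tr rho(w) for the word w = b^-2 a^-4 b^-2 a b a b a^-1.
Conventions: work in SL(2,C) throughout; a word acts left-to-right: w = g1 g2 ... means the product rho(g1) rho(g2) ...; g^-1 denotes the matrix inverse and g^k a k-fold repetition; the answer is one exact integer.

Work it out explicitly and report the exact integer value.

rho(b^-1) = [[-8, 3], [-19, 7]]
... * rho(b^-1) = [[-8, 3], [-19, 7]]  ->  [[7, -3], [19, -8]]
... * rho(a^-1) = [[7, 2], [3, 1]]  ->  [[40, 11], [109, 30]]
... * rho(a^-1) = [[7, 2], [3, 1]]  ->  [[313, 91], [853, 248]]
... * rho(a^-1) = [[7, 2], [3, 1]]  ->  [[2464, 717], [6715, 1954]]
... * rho(a^-1) = [[7, 2], [3, 1]]  ->  [[19399, 5645], [52867, 15384]]
... * rho(b^-1) = [[-8, 3], [-19, 7]]  ->  [[-262447, 97712], [-715232, 266289]]
... * rho(b^-1) = [[-8, 3], [-19, 7]]  ->  [[243048, -103357], [662365, -281673]]
... * rho(a) = [[1, -2], [-3, 7]]  ->  [[553119, -1209595], [1507384, -3296441]]
... * rho(b) = [[7, -3], [19, -8]]  ->  [[-19110472, 8017403], [-52080691, 21849376]]
... * rho(a) = [[1, -2], [-3, 7]]  ->  [[-43162681, 94342765], [-117628819, 257107014]]
... * rho(b) = [[7, -3], [19, -8]]  ->  [[1490373768, -625254077], [4061631533, -1703969655]]
... * rho(a^-1) = [[7, 2], [3, 1]]  ->  [[8556854145, 2355493459], [23319511766, 6419293411]]
tr = 8556854145 + 6419293411 = 14976147556

14976147556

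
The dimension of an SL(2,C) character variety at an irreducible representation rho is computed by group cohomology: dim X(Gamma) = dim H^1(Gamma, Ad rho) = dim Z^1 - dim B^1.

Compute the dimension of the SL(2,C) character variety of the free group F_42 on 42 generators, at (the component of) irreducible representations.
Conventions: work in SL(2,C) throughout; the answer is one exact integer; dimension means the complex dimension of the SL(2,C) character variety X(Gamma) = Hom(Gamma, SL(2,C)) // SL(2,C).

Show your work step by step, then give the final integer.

The free group F_42: 42 generators, no relators.
Z^1(Gamma, Ad rho) = (sl_2)^42: a cocycle is a free choice of one sl_2 vector per generator, so dim Z^1 = 3*42 = 126.
At an irreducible rho the centralizer of the image in sl_2 is 0, so the coboundary map sl_2 -> Z^1 is injective: dim B^1 = 3.
dim H^1 = 126 - 3 = 123, which is dim X.

123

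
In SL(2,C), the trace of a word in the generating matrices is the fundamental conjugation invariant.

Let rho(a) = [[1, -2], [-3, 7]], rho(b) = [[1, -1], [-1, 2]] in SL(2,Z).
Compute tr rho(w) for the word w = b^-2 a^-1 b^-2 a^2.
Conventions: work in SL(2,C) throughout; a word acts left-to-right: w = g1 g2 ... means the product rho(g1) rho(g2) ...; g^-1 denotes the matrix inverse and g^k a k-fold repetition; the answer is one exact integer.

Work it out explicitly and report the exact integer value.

rho(b^-1) = [[2, 1], [1, 1]]
... * rho(b^-1) = [[2, 1], [1, 1]]  ->  [[5, 3], [3, 2]]
... * rho(a^-1) = [[7, 2], [3, 1]]  ->  [[44, 13], [27, 8]]
... * rho(b^-1) = [[2, 1], [1, 1]]  ->  [[101, 57], [62, 35]]
... * rho(b^-1) = [[2, 1], [1, 1]]  ->  [[259, 158], [159, 97]]
... * rho(a) = [[1, -2], [-3, 7]]  ->  [[-215, 588], [-132, 361]]
... * rho(a) = [[1, -2], [-3, 7]]  ->  [[-1979, 4546], [-1215, 2791]]
tr = -1979 + 2791 = 812

812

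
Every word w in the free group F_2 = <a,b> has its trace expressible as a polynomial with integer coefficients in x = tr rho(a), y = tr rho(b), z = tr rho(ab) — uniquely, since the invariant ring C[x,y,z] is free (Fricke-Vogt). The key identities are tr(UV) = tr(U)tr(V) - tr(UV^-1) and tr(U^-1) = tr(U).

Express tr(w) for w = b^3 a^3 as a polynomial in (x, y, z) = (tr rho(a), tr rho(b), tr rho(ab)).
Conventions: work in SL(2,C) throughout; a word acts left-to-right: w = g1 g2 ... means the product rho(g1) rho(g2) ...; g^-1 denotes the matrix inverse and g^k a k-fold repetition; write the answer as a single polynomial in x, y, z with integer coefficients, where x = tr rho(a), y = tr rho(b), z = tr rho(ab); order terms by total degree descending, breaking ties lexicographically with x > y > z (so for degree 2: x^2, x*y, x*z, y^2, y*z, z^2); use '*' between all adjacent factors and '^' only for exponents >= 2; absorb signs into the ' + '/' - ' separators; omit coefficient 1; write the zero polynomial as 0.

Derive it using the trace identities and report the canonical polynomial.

so trace(b^2 a) = trace(b)*trace(a b) - trace(a)   [square of b] = y*z - x
reduce: trace(b^2) = trace(b)*trace(b) - trace(1)   [square of b] = y^2 - 2
trace(b a^2 b) = trace(a)*trace(b^2 a) - trace(b^2)   [square of a] = x*y*z - x^2 - y^2 + 2
so trace(b a^2) = trace(a)*trace(b a) - trace(b)   [square of a] = x*z - y
trace(a b^3 a) = trace(b)*trace(b a^2 b) - trace(b a^2)   [square of b] = x*y^2*z - x^2*y - y^3 - x*z + 3*y
trace(a b^3) = trace(b)*trace(a b^2) - trace(a b)   [square of b] = y^2*z - x*y - z
trace(b^3 a^3) = trace(a)*trace(a b^3 a) - trace(a b^3)   [square of a] = x^2*y^2*z - x^3*y - x*y^3 - x^2*z - y^2*z + 4*x*y + z

x^2*y^2*z - x^3*y - x*y^3 - x^2*z - y^2*z + 4*x*y + z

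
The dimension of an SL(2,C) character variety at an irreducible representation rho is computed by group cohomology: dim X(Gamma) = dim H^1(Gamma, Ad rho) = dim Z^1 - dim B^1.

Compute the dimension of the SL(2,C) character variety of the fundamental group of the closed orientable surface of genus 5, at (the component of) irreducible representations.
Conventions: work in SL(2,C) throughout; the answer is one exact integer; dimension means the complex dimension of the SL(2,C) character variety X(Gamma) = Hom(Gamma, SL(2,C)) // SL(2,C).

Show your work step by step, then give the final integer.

The genus-5 surface group: 2g = 10 generators, one relator prod [a_i, b_i].
A cocycle assigns one sl_2 vector per generator subject to the relator condition d_2(z) = 0: dim of the unconstrained space is 3*2g = 30.
At an irreducible rho, H^2 = coker(d_2) vanishes (Poincare duality: H^2 is dual to H^0 = invariants = 0), so d_2 is surjective onto sl_2 and dim Z^1 = 30 - 3 = 27.
As always at irreducible rho, dim B^1 = 3.
Hence dim X = 27 - 3 = 24.

24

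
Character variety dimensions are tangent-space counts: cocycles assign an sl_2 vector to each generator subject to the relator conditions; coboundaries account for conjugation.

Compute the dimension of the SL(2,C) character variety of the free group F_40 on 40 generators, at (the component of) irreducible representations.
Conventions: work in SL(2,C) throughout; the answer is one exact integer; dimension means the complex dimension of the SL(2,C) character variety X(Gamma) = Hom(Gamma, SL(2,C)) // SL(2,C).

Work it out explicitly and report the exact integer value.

117

Gamma = F_40 has 40 generators and no relators.
A cocycle picks one sl_2 vector per generator freely, giving dim Z^1 = 3*40 = 120.
Irreducibility makes the coboundary map sl_2 -> Z^1 injective (trivial centralizer), so dim B^1 = 3.
dim X = dim H^1 = dim Z^1 - dim B^1 = 120 - 3 = 117.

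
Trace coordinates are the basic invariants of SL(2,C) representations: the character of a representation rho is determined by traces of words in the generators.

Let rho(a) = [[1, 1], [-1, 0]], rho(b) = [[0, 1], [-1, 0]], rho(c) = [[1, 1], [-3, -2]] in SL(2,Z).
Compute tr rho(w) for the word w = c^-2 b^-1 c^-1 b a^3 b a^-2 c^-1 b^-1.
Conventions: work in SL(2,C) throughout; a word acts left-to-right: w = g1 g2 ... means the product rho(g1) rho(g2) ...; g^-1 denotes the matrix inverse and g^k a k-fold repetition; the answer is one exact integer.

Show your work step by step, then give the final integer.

25

rho(c^-1) = [[-2, -1], [3, 1]]
... * rho(c^-1) = [[-2, -1], [3, 1]]  ->  [[1, 1], [-3, -2]]
... * rho(b^-1) = [[0, -1], [1, 0]]  ->  [[1, -1], [-2, 3]]
... * rho(c^-1) = [[-2, -1], [3, 1]]  ->  [[-5, -2], [13, 5]]
... * rho(b) = [[0, 1], [-1, 0]]  ->  [[2, -5], [-5, 13]]
... * rho(a) = [[1, 1], [-1, 0]]  ->  [[7, 2], [-18, -5]]
... * rho(a) = [[1, 1], [-1, 0]]  ->  [[5, 7], [-13, -18]]
... * rho(a) = [[1, 1], [-1, 0]]  ->  [[-2, 5], [5, -13]]
... * rho(b) = [[0, 1], [-1, 0]]  ->  [[-5, -2], [13, 5]]
... * rho(a^-1) = [[0, -1], [1, 1]]  ->  [[-2, 3], [5, -8]]
... * rho(a^-1) = [[0, -1], [1, 1]]  ->  [[3, 5], [-8, -13]]
... * rho(c^-1) = [[-2, -1], [3, 1]]  ->  [[9, 2], [-23, -5]]
... * rho(b^-1) = [[0, -1], [1, 0]]  ->  [[2, -9], [-5, 23]]
tr = 2 + 23 = 25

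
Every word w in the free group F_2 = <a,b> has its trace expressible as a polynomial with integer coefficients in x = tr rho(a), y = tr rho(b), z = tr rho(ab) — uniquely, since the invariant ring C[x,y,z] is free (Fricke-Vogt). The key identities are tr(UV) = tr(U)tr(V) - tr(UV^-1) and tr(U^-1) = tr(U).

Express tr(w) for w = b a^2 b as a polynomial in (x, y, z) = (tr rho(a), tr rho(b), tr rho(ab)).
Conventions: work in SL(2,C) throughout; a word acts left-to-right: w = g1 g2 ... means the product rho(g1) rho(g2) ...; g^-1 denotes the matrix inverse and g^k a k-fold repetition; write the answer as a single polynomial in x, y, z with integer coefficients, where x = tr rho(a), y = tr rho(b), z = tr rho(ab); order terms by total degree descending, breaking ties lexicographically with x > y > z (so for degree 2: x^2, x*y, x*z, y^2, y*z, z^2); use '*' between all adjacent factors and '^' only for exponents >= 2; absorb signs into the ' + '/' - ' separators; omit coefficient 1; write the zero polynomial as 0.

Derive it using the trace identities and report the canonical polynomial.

x*y*z - x^2 - y^2 + 2

trace(b^2 a) = trace(b) trace(a b) - trace(a) = y*z - x
trace(b^2) = trace(b) trace(b) - trace(1) = y^2 - 2
trace(b a^2 b) = trace(a) trace(b^2 a) - trace(b^2) = x*y*z - x^2 - y^2 + 2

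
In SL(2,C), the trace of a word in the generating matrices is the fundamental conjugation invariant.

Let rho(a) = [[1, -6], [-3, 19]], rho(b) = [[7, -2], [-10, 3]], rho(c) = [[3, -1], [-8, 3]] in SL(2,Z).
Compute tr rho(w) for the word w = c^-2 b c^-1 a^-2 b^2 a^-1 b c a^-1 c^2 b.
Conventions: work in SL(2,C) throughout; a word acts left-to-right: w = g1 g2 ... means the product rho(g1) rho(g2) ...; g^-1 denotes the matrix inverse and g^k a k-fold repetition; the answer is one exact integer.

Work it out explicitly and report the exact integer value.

16782510625

rho(c^-1) = [[3, 1], [8, 3]]
... * rho(c^-1) = [[3, 1], [8, 3]]  ->  [[17, 6], [48, 17]]
... * rho(b) = [[7, -2], [-10, 3]]  ->  [[59, -16], [166, -45]]
... * rho(c^-1) = [[3, 1], [8, 3]]  ->  [[49, 11], [138, 31]]
... * rho(a^-1) = [[19, 6], [3, 1]]  ->  [[964, 305], [2715, 859]]
... * rho(a^-1) = [[19, 6], [3, 1]]  ->  [[19231, 6089], [54162, 17149]]
... * rho(b) = [[7, -2], [-10, 3]]  ->  [[73727, -20195], [207644, -56877]]
... * rho(b) = [[7, -2], [-10, 3]]  ->  [[718039, -208039], [2022278, -585919]]
... * rho(a^-1) = [[19, 6], [3, 1]]  ->  [[13018624, 4100195], [36665525, 11547749]]
... * rho(b) = [[7, -2], [-10, 3]]  ->  [[50128418, -13736663], [141181185, -38687803]]
... * rho(c) = [[3, -1], [-8, 3]]  ->  [[260278558, -91338407], [733045979, -257244594]]
... * rho(a^-1) = [[19, 6], [3, 1]]  ->  [[4671277381, 1470332941], [13156139819, 4141031280]]
... * rho(c) = [[3, -1], [-8, 3]]  ->  [[2251168615, -260278558], [6340169217, -733045979]]
... * rho(c) = [[3, -1], [-8, 3]]  ->  [[8835734309, -3032004289], [24884875483, -8539307154]]
... * rho(b) = [[7, -2], [-10, 3]]  ->  [[92170183053, -26767481485], [259587199921, -75387672428]]
tr = 92170183053 + -75387672428 = 16782510625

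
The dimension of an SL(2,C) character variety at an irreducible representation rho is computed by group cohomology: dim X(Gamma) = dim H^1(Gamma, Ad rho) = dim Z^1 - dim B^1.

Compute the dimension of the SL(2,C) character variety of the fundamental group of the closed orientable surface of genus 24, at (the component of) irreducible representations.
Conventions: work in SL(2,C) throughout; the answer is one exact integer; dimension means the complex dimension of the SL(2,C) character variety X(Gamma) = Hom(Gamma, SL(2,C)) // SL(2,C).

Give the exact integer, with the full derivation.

The genus-24 surface group: 2g = 48 generators, one relator prod [a_i, b_i].
Unconstrained cocycle data is one sl_2 vector per generator (144 dimensions), cut by the relator condition d_2(z) = 0.
H^2 = coker(d_2) is dual to H^0 = 0 at irreducible rho (Poincare duality), so d_2 is onto: dim Z^1 = 141.
As always at irreducible rho, dim B^1 = 3.
Hence dim X = 141 - 3 = 138.

138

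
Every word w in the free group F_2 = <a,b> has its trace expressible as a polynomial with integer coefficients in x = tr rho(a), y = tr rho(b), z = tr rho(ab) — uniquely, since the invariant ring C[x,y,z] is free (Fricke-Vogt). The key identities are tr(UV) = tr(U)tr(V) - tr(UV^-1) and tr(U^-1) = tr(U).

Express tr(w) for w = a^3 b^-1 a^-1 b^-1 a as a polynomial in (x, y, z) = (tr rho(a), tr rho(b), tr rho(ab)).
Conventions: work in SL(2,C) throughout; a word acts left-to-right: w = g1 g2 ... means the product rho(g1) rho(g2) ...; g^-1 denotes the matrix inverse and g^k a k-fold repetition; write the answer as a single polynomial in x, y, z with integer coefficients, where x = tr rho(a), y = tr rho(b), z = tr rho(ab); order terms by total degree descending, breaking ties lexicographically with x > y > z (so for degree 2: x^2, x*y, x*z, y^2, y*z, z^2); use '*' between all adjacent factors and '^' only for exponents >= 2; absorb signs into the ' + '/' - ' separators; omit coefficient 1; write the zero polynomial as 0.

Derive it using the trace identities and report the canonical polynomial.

x^4*y*z - x^5 - x^3*z^2 - 3*x^2*y*z + 5*x^3 + 2*x*z^2 + y*z - 5*x

apply: tr(a^2) = tr(a) * tr(a) - tr(1) = x^2 - 2
tr(a^3) = tr(a) * tr(a^2) - tr(a) = x^3 - 3*x
tr(a^4) = tr(a) * tr(a^3) - tr(a^2) = x^4 - 4*x^2 + 2
tr(a b a) = tr(a) * tr(b a) - tr(b) = x*z - y
use: tr(a^2 b a) = tr(a) * tr(a b a) - tr(a b) = x^2*z - x*y - z
tr(a^4 b) = tr(a) * tr(a^2 b a) - tr(a^2 b) = x^3*z - x^2*y - 2*x*z + y
tr(a^4 b^-1) = tr(a^4) * tr(b) - tr(a^4 b) = x^4*y - x^3*z - 3*x^2*y + 2*x*z + y
apply: tr(b^-1 a^4 b^-1) = tr(a^4 b^-1) * tr(b) - tr(a^4) = x^4*y^2 - x^3*y*z - x^4 - 3*x^2*y^2 + 2*x*y*z + 4*x^2 + y^2 - 2
tr(a^5) = tr(a) * tr(a^4) - tr(a^3) = x^5 - 5*x^3 + 5*x
tr(a^5 b) = tr(a) * tr(a b a^3) - tr(a b a^2) = x^4*z - x^3*y - 3*x^2*z + 2*x*y + z
tr(a b^-1 a^4) = tr(a^5) * tr(b) - tr(a^5 b) = x^5*y - x^4*z - 4*x^3*y + 3*x^2*z + 3*x*y - z
tr(b a b a) = tr(b a) * tr(b a) - tr(1)   [split at repeated b] = z^2 - 2
tr(b a b) = tr(b) * tr(a b) - tr(a) = y*z - x
tr(b a b a^2) = tr(a) * tr(b a b a) - tr(b a b) = x*z^2 - y*z - x
tr(a b a b a^2) = tr(a) * tr(b a b a^2) - tr(b a b a) = x^2*z^2 - x*y*z - x^2 - z^2 + 2
use: tr(a^4 b a b) = tr(a) * tr(a b a b a^2) - tr(a b a b a) = x^3*z^2 - x^2*y*z - x^3 - 2*x*z^2 + y*z + 3*x
tr(a b^-1 a^4 b) = tr(a^4 b a) * tr(b) - tr(a^4 b a b) = x^4*y*z - x^3*y^2 - x^3*z^2 - 2*x^2*y*z + x^3 + 2*x*y^2 + 2*x*z^2 - 3*x
tr(b^-1 a^4 b^-1 a) = tr(a b^-1 a^4) * tr(b) - tr(a b^-1 a^4 b) = x^5*y^2 - 2*x^4*y*z - 3*x^3*y^2 + x^3*z^2 + 5*x^2*y*z - x^3 + x*y^2 - 2*x*z^2 - y*z + 3*x
apply: tr(a^3 b^-1 a^-1 b^-1 a) = tr(b^-1 a^4 b^-1) * tr(a) - tr(b^-1 a^4 b^-1 a) = x^4*y*z - x^5 - x^3*z^2 - 3*x^2*y*z + 5*x^3 + 2*x*z^2 + y*z - 5*x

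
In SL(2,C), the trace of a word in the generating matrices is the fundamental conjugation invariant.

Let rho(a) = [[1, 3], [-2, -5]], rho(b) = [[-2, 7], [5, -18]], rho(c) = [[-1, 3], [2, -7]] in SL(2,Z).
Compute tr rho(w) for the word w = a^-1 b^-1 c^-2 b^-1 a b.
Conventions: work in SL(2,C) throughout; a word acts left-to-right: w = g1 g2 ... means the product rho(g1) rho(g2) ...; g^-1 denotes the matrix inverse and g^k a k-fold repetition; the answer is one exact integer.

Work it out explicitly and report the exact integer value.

-1503480

rho(a^-1) = [[-5, -3], [2, 1]]
... * rho(b^-1) = [[-18, -7], [-5, -2]]  ->  [[105, 41], [-41, -16]]
... * rho(c^-1) = [[-7, -3], [-2, -1]]  ->  [[-817, -356], [319, 139]]
... * rho(c^-1) = [[-7, -3], [-2, -1]]  ->  [[6431, 2807], [-2511, -1096]]
... * rho(b^-1) = [[-18, -7], [-5, -2]]  ->  [[-129793, -50631], [50678, 19769]]
... * rho(a) = [[1, 3], [-2, -5]]  ->  [[-28531, -136224], [11140, 53189]]
... * rho(b) = [[-2, 7], [5, -18]]  ->  [[-624058, 2252315], [243665, -879422]]
tr = -624058 + -879422 = -1503480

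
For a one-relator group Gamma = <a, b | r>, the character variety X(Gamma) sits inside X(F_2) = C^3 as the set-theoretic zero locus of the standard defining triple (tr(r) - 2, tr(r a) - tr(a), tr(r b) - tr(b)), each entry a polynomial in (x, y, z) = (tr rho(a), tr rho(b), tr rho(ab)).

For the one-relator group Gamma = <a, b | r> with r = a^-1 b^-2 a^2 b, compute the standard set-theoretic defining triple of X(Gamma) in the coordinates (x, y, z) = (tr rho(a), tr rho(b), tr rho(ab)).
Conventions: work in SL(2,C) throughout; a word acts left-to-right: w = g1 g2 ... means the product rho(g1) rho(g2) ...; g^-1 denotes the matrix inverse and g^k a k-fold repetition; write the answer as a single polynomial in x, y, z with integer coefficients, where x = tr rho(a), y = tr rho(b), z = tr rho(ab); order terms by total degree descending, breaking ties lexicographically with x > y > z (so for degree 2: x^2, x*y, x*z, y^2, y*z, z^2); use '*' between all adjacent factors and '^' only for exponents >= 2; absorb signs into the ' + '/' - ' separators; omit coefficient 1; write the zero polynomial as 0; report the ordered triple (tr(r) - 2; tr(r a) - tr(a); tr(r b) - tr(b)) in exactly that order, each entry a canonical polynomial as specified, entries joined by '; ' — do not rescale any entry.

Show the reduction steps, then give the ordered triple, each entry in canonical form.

tr(a^2) = tr(a) tr(a) - tr(1) = x^2 - 2
tr(a b a) = tr(a) tr(b a) - tr(b) = x*z - y
tr(a^2 b a) = tr(a) tr(a b a) - tr(a b) = x^2*z - x*y - z
tr(b a b a) = tr(b a) tr(b a) - tr(1)   [split at repeated b] = z^2 - 2
tr(b a b) = tr(b) tr(a b) - tr(a) = y*z - x
tr(a^2 b a b) = tr(a) tr(b a b a) - tr(b a b) = x*z^2 - y*z - x
tr(b^-1 a^2 b a) = tr(a^2 b a) tr(b) - tr(a^2 b a b) = x^2*y*z - x*y^2 - x*z^2 + x
tr(b^-1 a^2 b a^-1) = tr(b^-1 a^2 b) tr(a) - tr(b^-1 a^2 b a) = -x^2*y*z + x^3 + x*y^2 + x*z^2 - 3*x
tr(a^-1 b^-2 a^2 b) = tr(b^-1 a^2 b a^-1) tr(b) - tr(b^-1 a^2 b a^-1 b) = -x^2*y^2*z + x^3*y + x*y^3 + x*y*z^2 - 3*x*y - z
tr(b^-1 a^2) = tr(a^2) tr(b) - tr(a^2 b) = x^2*y - x*z - y
tr(a b^2 a) = tr(b) tr(a^2 b) - tr(a^2) = x*y*z - x^2 - y^2 + 2
tr(a^2 b^2 a) = tr(a) tr(a b^2 a) - tr(a b^2) = x^2*y*z - x^3 - x*y^2 - y*z + 3*x
tr(b^2 a b a) = tr(b) tr(a b a b) - tr(a b a) = y*z^2 - x*z - y
tr(b^2 a b) = tr(b) tr(a b^2) - tr(a b) = y^2*z - x*y - z
tr(a^2 b^2 a b) = tr(a) tr(b^2 a b a) - tr(b^2 a b) = x*y*z^2 - x^2*z - y^2*z + z
tr(b^-1 a^2 b^2 a) = tr(a^2 b^2 a) tr(b) - tr(a^2 b^2 a b) = x^2*y^2*z - x^3*y - x*y^3 - x*y*z^2 + x^2*z + 3*x*y - z
tr(a^2 b^2 a^-1 b^-1) = tr(b^-1 a^2 b^2) tr(a) - tr(b^-1 a^2 b^2 a) = -x^2*y^2*z + x^3*y + x*y^3 + x*y*z^2 - 4*x*y + z
tr(a^-1 b^-2 a^2 b^2) = tr(a^2 b^2 a^-1 b^-1) tr(b) - tr(a^2 b^2 a^-1) = -x^2*y^3*z + x^3*y^2 + x*y^4 + x*y^2*z^2 - 4*x*y^2 + x
assemble the triple (tr(r) - 2; tr(r a) - x; tr(r b) - y)

-x^2*y^2*z + x^3*y + x*y^3 + x*y*z^2 - 3*x*y - z - 2; x^2*y - x*z - x - y; -x^2*y^3*z + x^3*y^2 + x*y^4 + x*y^2*z^2 - 4*x*y^2 + x - y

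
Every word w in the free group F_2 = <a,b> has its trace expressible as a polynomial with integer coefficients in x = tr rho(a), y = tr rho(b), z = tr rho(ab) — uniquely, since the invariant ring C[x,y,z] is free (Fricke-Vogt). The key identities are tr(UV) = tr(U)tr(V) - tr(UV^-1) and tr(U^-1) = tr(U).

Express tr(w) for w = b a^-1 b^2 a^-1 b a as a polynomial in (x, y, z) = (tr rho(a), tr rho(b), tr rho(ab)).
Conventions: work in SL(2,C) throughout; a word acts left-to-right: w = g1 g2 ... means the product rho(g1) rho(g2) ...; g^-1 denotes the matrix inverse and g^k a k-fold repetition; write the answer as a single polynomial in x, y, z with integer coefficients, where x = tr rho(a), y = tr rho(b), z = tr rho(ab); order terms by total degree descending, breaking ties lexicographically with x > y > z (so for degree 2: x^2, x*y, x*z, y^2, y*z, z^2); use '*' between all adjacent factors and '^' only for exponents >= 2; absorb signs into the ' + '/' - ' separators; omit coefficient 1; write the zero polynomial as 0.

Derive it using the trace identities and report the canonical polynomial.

tr(b a b) = tr(b)*tr(a b) - tr(a) = y*z - x
tr(b^2 a b) = tr(b)*tr(b a b) - tr(b a) = y^2*z - x*y - z
tr(b a b^3) = tr(b)*tr(b^2 a b) - tr(b^2 a) = y^3*z - x*y^2 - 2*y*z + x
tr(a b a b) = tr(b a)*tr(b a) - tr(1)   [split at repeated b] = z^2 - 2
tr(a b a) = tr(a)*tr(b a) - tr(b) = x*z - y
tr(a b a b^2) = tr(b)*tr(a b a b) - tr(a b a) = y*z^2 - x*z - y
tr(b a b^3 a) = tr(b)*tr(a b a b^2) - tr(a b a b) = y^2*z^2 - x*y*z - y^2 - z^2 + 2
tr(b^2 a^-1 b a b) = tr(b a b^3)*tr(a) - tr(b a b^3 a) = x*y^3*z - x^2*y^2 - y^2*z^2 - x*y*z + x^2 + y^2 + z^2 - 2
tr(a b a b a b) = tr(a b a b)*tr(a b) - tr(b a)   [split at repeated a] = z^3 - 3*z
tr(a b a b a) = tr(a)*tr(b a b a) - tr(b a b) = x*z^2 - y*z - x
tr(b a b a b^2 a) = tr(b)*tr(a b a b a b) - tr(a b a b a) = y*z^3 - x*z^2 - 2*y*z + x
tr(b^2 a^-1 b a b a) = tr(b a b a b^2)*tr(a) - tr(b a b a b^2 a) = x*y^2*z^2 - x^2*y*z - y*z^3 - x*y^2 + 2*y*z + x
tr(b a^-1 b^2 a^-1 b a) = tr(b^2 a^-1 b a b)*tr(a) - tr(b^2 a^-1 b a b a) = x^2*y^3*z - x^3*y^2 - 2*x*y^2*z^2 + y*z^3 + x^3 + 2*x*y^2 + x*z^2 - 2*y*z - 3*x

x^2*y^3*z - x^3*y^2 - 2*x*y^2*z^2 + y*z^3 + x^3 + 2*x*y^2 + x*z^2 - 2*y*z - 3*x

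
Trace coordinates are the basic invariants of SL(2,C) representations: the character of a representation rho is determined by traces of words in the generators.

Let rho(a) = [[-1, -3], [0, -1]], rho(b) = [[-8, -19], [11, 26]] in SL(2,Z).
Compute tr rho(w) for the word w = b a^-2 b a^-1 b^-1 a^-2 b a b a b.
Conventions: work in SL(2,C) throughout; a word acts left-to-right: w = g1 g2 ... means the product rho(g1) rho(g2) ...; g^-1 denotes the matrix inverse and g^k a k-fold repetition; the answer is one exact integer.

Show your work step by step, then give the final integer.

-4889111564

rho(b) = [[-8, -19], [11, 26]]
... * rho(a^-1) = [[-1, 3], [0, -1]]  ->  [[8, -5], [-11, 7]]
... * rho(a^-1) = [[-1, 3], [0, -1]]  ->  [[-8, 29], [11, -40]]
... * rho(b) = [[-8, -19], [11, 26]]  ->  [[383, 906], [-528, -1249]]
... * rho(a^-1) = [[-1, 3], [0, -1]]  ->  [[-383, 243], [528, -335]]
... * rho(b^-1) = [[26, 19], [-11, -8]]  ->  [[-12631, -9221], [17413, 12712]]
... * rho(a^-1) = [[-1, 3], [0, -1]]  ->  [[12631, -28672], [-17413, 39527]]
... * rho(a^-1) = [[-1, 3], [0, -1]]  ->  [[-12631, 66565], [17413, -91766]]
... * rho(b) = [[-8, -19], [11, 26]]  ->  [[833263, 1970679], [-1148730, -2716763]]
... * rho(a) = [[-1, -3], [0, -1]]  ->  [[-833263, -4470468], [1148730, 6162953]]
... * rho(b) = [[-8, -19], [11, 26]]  ->  [[-42509044, -100400171], [58602643, 138410908]]
... * rho(a) = [[-1, -3], [0, -1]]  ->  [[42509044, 227927303], [-58602643, -314218837]]
... * rho(b) = [[-8, -19], [11, 26]]  ->  [[2167127981, 5118438042], [-2987586063, -7056239545]]
tr = 2167127981 + -7056239545 = -4889111564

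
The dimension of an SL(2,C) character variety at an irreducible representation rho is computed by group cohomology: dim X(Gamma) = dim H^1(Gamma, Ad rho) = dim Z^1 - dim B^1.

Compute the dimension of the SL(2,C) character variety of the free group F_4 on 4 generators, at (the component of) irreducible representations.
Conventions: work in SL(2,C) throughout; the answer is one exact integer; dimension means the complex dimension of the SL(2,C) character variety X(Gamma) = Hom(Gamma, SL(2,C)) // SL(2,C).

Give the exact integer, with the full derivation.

Gamma = F_4 has 4 generators and no relators.
A cocycle picks one sl_2 vector per generator freely, giving dim Z^1 = 3*4 = 12.
dim B^1 = 3: the coboundary map is injective because an irreducible image has centralizer 0 in sl_2.
dim X = dim H^1 = dim Z^1 - dim B^1 = 12 - 3 = 9.

9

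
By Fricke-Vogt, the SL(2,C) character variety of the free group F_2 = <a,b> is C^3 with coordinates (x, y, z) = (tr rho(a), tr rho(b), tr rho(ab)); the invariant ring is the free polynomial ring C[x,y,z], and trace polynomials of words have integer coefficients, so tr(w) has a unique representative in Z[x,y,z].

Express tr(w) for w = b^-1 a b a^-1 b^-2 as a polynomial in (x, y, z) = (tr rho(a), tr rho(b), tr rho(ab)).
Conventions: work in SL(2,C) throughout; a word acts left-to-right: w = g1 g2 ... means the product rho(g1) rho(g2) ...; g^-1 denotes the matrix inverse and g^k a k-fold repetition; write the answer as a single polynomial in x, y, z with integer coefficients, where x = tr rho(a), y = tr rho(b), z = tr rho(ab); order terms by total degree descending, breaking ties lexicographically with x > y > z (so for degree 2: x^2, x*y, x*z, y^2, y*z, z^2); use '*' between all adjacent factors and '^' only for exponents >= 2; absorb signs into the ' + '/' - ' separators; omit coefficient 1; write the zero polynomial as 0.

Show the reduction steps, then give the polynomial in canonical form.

-x*y^3*z + x^2*y^2 + y^4 + y^2*z^2 + x*y*z - x^2 - 4*y^2 - z^2 + 2

so trace(b a b) = trace(b) trace(a b) - trace(a)   [square of b] = y*z - x
trace(b a b a) = trace(a b) trace(a b) - trace(1)   [split at a repeated a] = z^2 - 2
reduce: trace(a b a^-1 b) = trace(b a b) trace(a) - trace(b a b a)   [inverse elimination on a] = x*y*z - x^2 - z^2 + 2
trace(b^-1 a b a^-1) = trace(a b a^-1) trace(b) - trace(a b a^-1 b)   [inverse elimination on b] = -x*y*z + x^2 + y^2 + z^2 - 2
trace(b^-2 a b a^-1) = trace(b^-1 a b a^-1) trace(b) - trace(b^-1 a b a^-1 b)   [inverse elimination on b] = -x*y^2*z + x^2*y + y^3 + y*z^2 - 3*y
trace(b^-1 a b a^-1 b^-2) = trace(b^-2 a b a^-1) trace(b) - trace(b^-2 a b a^-1 b)   [inverse elimination on b] = -x*y^3*z + x^2*y^2 + y^4 + y^2*z^2 + x*y*z - x^2 - 4*y^2 - z^2 + 2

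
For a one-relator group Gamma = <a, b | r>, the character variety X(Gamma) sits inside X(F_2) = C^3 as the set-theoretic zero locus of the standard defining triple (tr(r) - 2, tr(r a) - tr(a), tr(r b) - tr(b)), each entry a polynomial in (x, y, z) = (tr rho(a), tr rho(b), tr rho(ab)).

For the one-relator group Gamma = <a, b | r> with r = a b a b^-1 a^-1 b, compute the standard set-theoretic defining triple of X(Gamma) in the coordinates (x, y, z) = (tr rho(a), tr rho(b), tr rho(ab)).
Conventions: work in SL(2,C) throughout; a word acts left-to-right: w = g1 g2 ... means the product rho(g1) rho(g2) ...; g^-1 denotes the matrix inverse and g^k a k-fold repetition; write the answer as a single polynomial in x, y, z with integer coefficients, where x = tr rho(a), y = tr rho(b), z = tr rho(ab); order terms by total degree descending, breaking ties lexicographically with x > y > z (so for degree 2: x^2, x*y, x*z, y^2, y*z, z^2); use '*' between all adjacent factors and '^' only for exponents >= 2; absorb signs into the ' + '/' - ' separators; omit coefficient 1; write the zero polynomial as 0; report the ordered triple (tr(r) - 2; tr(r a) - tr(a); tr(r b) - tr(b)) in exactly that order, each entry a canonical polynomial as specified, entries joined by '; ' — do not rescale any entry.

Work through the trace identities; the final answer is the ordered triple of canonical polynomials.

-x*y*z^2 + x^2*z + y^2*z + z^3 - 3*z - 2; -x^2*y*z^2 + x^3*z + 2*x*y^2*z + x*z^3 - x^2*y - y^3 - y*z^2 - 3*x*z - x + 3*y; -x*y^2*z^2 + x^2*y*z + y^3*z + y*z^3 - 3*y*z - x - y

and trace(b a b) = trace(b) * trace(a b) - trace(a)   [square of b] = y*z - x
trace(a b a b) = trace(a b) * trace(a b) - trace(1)   [split at a repeated a] = z^2 - 2
next, trace(a b a) = trace(a) * trace(b a) - trace(b)   [square of a] = x*z - y
next, trace(b a b a b) = trace(b) * trace(a b a b) - trace(a b a)   [square of b] = y*z^2 - x*z - y
trace(b a b a b a) = trace(b a) * trace(b a b a) - trace(b^-1 a^-1)   [split at a repeated b] = z^3 - 3*z
trace(a^-1 b a b a b) = trace(b a b a b) * trace(a) - trace(b a b a b a)   [inverse elimination on a] = x*y*z^2 - x^2*z - z^3 - x*y + 3*z
and trace(a b a b^-1 a^-1 b) = trace(a^-1 b a b a) * trace(b) - trace(a^-1 b a b a b)   [inverse elimination on b] = -x*y*z^2 + x^2*z + y^2*z + z^3 - 3*z
trace(a^2) = trace(a) * trace(a) - trace(1) = x^2 - 2
trace(b a^2 b) = trace(b) * trace(a^2 b) - trace(a^2) = x*y*z - x^2 - y^2 + 2
and trace(a^2 b a b) = trace(a) * trace(b a b a) - trace(b a b) = x*z^2 - y*z - x
next, trace(a^2 b a) = trace(a) * trace(a b a) - trace(a b) = x^2*z - x*y - z
and trace(b a^2 b a b) = trace(b) * trace(a^2 b a b) - trace(a^2 b a) = x*y*z^2 - x^2*z - y^2*z + z
next, trace(b a^2 b a b a) = trace(a) * trace(b a b a b a) - trace(b a b a b) = x*z^3 - y*z^2 - 2*x*z + y
trace(a^-1 b a^2 b a b) = trace(b a^2 b a b) * trace(a) - trace(b a^2 b a b a) = x^2*y*z^2 - x^3*z - x*y^2*z - x*z^3 + y*z^2 + 3*x*z - y
trace(a b a b^-1 a^-1 b a) = trace(a^-1 b a^2 b a) * trace(b) - trace(a^-1 b a^2 b a b) = -x^2*y*z^2 + x^3*z + 2*x*y^2*z + x*z^3 - x^2*y - y^3 - y*z^2 - 3*x*z + 3*y
next, trace(b^2 a b) = trace(b) * trace(a b^2) - trace(a b) = y^2*z - x*y - z
trace(b^2 a b a b) = trace(b) * trace(a b a b^2) - trace(a b a b) = y^2*z^2 - x*y*z - y^2 - z^2 + 2
trace(b^2 a b a b a) = trace(b) * trace(a b a b a b) - trace(a b a b a) = y*z^3 - x*z^2 - 2*y*z + x
next, trace(a^-1 b^2 a b a b) = trace(b^2 a b a b) * trace(a) - trace(b^2 a b a b a) = x*y^2*z^2 - x^2*y*z - y*z^3 - x*y^2 + 2*y*z + x
trace(a b a b^-1 a^-1 b^2) = trace(a^-1 b^2 a b a) * trace(b) - trace(a^-1 b^2 a b a b) = -x*y^2*z^2 + x^2*y*z + y^3*z + y*z^3 - 3*y*z - x
assemble the triple (trace(r) - 2; trace(r a) - x; trace(r b) - y)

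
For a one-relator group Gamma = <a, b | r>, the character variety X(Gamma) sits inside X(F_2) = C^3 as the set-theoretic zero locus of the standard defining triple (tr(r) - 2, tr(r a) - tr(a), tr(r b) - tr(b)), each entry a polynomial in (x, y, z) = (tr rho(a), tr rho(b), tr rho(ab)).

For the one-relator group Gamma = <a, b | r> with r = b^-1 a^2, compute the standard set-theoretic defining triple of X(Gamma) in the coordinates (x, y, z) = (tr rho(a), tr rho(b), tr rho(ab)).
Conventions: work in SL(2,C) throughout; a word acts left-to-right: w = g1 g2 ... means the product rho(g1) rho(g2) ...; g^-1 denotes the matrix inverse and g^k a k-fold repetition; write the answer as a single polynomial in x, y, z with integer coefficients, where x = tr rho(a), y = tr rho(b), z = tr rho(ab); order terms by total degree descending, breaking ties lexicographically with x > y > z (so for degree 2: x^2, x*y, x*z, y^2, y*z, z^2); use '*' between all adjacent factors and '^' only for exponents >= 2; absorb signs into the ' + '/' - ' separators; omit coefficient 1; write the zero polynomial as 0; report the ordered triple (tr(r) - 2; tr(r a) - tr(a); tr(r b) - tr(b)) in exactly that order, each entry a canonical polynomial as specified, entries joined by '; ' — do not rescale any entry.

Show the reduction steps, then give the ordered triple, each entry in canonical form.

and trace(a^2) = trace(a) * trace(a) - trace(1) = x^2 - 2
next, trace(a^2 b) = trace(a) * trace(b a) - trace(b) = x*z - y
and trace(b^-1 a^2) = trace(a^2) * trace(b) - trace(a^2 b) = x^2*y - x*z - y
next, trace(a^3) = trace(a) * trace(a^2) - trace(a) = x^3 - 3*x
trace(a^3 b) = trace(a) * trace(a b a) - trace(a b) = x^2*z - x*y - z
trace(b^-1 a^3) = trace(a^3) * trace(b) - trace(a^3 b) = x^3*y - x^2*z - 2*x*y + z
assemble the triple (trace(r) - 2; trace(r a) - x; trace(r b) - y)

x^2*y - x*z - y - 2; x^3*y - x^2*z - 2*x*y - x + z; x^2 - y - 2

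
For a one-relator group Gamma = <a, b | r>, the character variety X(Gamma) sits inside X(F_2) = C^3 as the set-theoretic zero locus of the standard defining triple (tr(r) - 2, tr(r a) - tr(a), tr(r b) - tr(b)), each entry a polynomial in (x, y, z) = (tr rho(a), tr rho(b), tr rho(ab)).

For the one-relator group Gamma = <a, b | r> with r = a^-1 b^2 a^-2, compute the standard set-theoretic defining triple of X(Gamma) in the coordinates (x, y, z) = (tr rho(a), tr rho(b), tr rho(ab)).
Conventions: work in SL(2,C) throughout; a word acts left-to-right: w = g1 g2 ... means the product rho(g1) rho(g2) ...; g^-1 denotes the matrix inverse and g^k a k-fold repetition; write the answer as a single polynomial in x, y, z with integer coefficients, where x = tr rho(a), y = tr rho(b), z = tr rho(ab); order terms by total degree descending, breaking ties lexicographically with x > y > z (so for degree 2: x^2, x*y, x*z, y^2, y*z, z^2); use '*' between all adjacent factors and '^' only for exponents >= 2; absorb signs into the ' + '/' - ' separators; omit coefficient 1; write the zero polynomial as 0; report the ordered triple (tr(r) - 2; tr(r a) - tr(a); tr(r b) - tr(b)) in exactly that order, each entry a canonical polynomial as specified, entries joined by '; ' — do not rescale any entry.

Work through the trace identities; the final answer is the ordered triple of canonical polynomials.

x^3*y^2 - x^2*y*z - x^3 - 2*x*y^2 + y*z + 3*x - 2; x^2*y^2 - x*y*z - x^2 - y^2 - x + 2; x^3*y^3 - 2*x^2*y^2*z - x^3*y - x*y^3 + x*y*z^2 + x^2*z + y^2*z + x*y - y - z

trace(b^2) = trace(b) * trace(b) - trace(1) = y^2 - 2
reduce: trace(b^2 a) = trace(b) * trace(a b) - trace(a) = y*z - x
trace(b^2 a^-1) = trace(b^2) * trace(a) - trace(b^2 a) = x*y^2 - y*z - x
trace(b^2 a^-2) = trace(b^2 a^-1) * trace(a) - trace(b^2) = x^2*y^2 - x*y*z - x^2 - y^2 + 2
trace(a^-1 b^2 a^-2) = trace(b^2 a^-2) * trace(a) - trace(b^2 a^-1) = x^3*y^2 - x^2*y*z - x^3 - 2*x*y^2 + y*z + 3*x
reduce: trace(b^3) = trace(b) * trace(b^2) - trace(b)   [square of b] = y^3 - 3*y
so trace(b^3 a) = trace(b) * trace(a b^2) - trace(a b)   [square of b] = y^2*z - x*y - z
trace(b a^-1 b^2) = trace(b^3) * trace(a) - trace(b^3 a)   [inverse elimination on a] = x*y^3 - y^2*z - 2*x*y + z
reduce: trace(a b a b) = trace(a b) * trace(a b) - trace(1)   [split at a repeated a] = z^2 - 2
trace(a b a) = trace(a) * trace(b a) - trace(b)   [square of a] = x*z - y
trace(b^2 a b a) = trace(b) * trace(a b a b) - trace(a b a)   [square of b] = y*z^2 - x*z - y
so trace(b a^-1 b^2 a) = trace(b^2 a b) * trace(a) - trace(b^2 a b a)   [inverse elimination on a] = x*y^2*z - x^2*y - y*z^2 + y
trace(a^-1 b a^-1 b^2) = trace(b a^-1 b^2) * trace(a) - trace(b a^-1 b^2 a)   [inverse elimination on a] = x^2*y^3 - 2*x*y^2*z - x^2*y + y*z^2 + x*z - y
trace(a^-1 b^2 a^-2 b) = trace(a^-1 b a^-1 b^2) * trace(a) - trace(a^-1 b a^-1 b^2 a)   [inverse elimination on a] = x^3*y^3 - 2*x^2*y^2*z - x^3*y - x*y^3 + x*y*z^2 + x^2*z + y^2*z + x*y - z
assemble the triple (trace(r) - 2; trace(r a) - x; trace(r b) - y)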